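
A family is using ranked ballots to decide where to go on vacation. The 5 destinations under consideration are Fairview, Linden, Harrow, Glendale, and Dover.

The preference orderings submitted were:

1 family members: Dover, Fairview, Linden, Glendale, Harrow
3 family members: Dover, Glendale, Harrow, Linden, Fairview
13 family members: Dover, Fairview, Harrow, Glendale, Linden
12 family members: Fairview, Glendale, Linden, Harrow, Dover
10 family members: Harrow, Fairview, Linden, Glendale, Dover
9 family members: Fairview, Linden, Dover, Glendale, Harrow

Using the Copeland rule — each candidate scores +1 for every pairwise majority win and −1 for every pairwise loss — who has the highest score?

Fairview

Pairwise results:
  Fairview vs Linden: Fairview wins 45–3.
  Fairview vs Harrow: Fairview wins 35–13.
  Fairview vs Glendale: Fairview wins 45–3.
  Fairview vs Dover: Fairview wins 31–17.
  Linden vs Harrow: Harrow wins 26–22.
  Linden vs Glendale: Glendale wins 28–20.
  Linden vs Dover: Linden wins 31–17.
  Harrow vs Glendale: Glendale wins 25–23.
  Harrow vs Dover: Dover wins 26–22.
  Glendale vs Dover: Dover wins 26–22.
Copeland scores (wins − losses):
  Fairview: 4 − 0 = 4
  Linden: 1 − 3 = -2
  Harrow: 1 − 3 = -2
  Glendale: 2 − 2 = 0
  Dover: 2 − 2 = 0
Fairview has the best Copeland score.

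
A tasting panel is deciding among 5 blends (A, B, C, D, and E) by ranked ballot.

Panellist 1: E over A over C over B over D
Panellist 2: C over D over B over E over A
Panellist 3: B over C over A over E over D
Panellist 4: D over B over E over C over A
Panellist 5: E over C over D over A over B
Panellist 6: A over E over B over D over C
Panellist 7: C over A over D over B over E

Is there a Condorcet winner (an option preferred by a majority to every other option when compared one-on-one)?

No

Head-to-head results (7 voters total):
A vs B: A wins 4–3.
A vs C: C wins 5–2.
A vs D: A wins 4–3.
A vs E: E wins 4–3.
B vs C: C wins 4–3.
B vs D: D wins 4–3.
B vs E: B wins 4–3.
C vs D: C wins 5–2.
C vs E: E wins 4–3.
D vs E: E wins 4–3.
No candidate beats all others: A beats B beats E beats A, a majority cycle.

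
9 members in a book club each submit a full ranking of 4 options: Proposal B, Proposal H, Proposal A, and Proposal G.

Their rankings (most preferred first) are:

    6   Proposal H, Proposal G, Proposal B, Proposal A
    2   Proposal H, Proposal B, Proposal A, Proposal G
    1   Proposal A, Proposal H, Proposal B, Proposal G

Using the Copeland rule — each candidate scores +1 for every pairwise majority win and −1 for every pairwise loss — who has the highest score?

Proposal H

Pairwise results:
  Proposal B vs Proposal H: Proposal H wins 9–0.
  Proposal B vs Proposal A: Proposal B wins 8–1.
  Proposal B vs Proposal G: Proposal G wins 6–3.
  Proposal H vs Proposal A: Proposal H wins 8–1.
  Proposal H vs Proposal G: Proposal H wins 9–0.
  Proposal A vs Proposal G: Proposal G wins 6–3.
Copeland scores (wins − losses):
  Proposal B: 1 − 2 = -1
  Proposal H: 3 − 0 = 3
  Proposal A: 0 − 3 = -3
  Proposal G: 2 − 1 = 1
Proposal H has the best Copeland score.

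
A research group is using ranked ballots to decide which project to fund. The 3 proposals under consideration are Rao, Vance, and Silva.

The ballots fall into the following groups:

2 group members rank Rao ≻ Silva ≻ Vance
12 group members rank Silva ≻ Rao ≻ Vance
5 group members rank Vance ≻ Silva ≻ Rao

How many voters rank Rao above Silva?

2

Ballots ranking Rao above Silva: 2.
Ballots ranking Silva above Rao: 12+5 = 17.
So 2 of 19 voters prefer Rao to Silva.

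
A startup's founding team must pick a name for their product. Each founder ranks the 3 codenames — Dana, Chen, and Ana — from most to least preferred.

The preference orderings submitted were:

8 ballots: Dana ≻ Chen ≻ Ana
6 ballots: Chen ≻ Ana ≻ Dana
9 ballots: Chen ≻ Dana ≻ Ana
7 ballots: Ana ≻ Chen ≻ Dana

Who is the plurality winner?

Chen

First-place vote totals:
  Dana: 8
  Chen: 15
  Ana: 7
Chen has the most first-place votes.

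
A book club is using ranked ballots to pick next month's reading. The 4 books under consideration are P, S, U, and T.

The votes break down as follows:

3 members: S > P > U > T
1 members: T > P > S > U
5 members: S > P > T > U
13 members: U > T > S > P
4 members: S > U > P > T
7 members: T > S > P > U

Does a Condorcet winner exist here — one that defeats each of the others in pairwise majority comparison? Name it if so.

Head-to-head results (33 voters total):
P vs S: S wins 32–1.
P vs U: U wins 17–16.
P vs T: T wins 21–12.
S vs U: S wins 20–13.
S vs T: T wins 21–12.
U vs T: U wins 20–13.
No candidate beats all others: S beats U beats T beats S, a majority cycle.

None — there is no Condorcet winner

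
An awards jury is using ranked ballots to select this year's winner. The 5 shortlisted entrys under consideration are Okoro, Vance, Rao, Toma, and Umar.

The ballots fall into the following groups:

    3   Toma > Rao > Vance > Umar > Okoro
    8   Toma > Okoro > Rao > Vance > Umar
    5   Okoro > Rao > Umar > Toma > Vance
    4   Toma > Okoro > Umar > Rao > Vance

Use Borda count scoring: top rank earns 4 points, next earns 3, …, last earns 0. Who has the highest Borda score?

Toma

Borda scores:
  Okoro: 3·0 + 8·3 + 5·4 + 4·3 = 56
  Vance: 3·2 + 8·1 + 5·0 + 4·0 = 14
  Rao: 3·3 + 8·2 + 5·3 + 4·1 = 44
  Toma: 3·4 + 8·4 + 5·1 + 4·4 = 65
  Umar: 3·1 + 8·0 + 5·2 + 4·2 = 21
Toma has the highest total.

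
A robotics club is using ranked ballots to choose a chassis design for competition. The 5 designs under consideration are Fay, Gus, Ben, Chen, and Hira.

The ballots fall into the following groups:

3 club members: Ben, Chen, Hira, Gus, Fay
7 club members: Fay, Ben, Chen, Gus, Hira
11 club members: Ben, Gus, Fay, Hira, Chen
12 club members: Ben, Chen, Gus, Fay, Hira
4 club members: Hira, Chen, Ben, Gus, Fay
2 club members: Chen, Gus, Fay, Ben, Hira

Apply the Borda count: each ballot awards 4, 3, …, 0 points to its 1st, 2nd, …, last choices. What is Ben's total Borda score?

135

Borda scores:
  Fay: 3·0 + 7·4 + 11·2 + 12·1 + 4·0 + 2·2 = 66
  Gus: 3·1 + 7·1 + 11·3 + 12·2 + 4·1 + 2·3 = 77
  Ben: 3·4 + 7·3 + 11·4 + 12·4 + 4·2 + 2·1 = 135
  Chen: 3·3 + 7·2 + 11·0 + 12·3 + 4·3 + 2·4 = 79
  Hira: 3·2 + 7·0 + 11·1 + 12·0 + 4·4 + 2·0 = 33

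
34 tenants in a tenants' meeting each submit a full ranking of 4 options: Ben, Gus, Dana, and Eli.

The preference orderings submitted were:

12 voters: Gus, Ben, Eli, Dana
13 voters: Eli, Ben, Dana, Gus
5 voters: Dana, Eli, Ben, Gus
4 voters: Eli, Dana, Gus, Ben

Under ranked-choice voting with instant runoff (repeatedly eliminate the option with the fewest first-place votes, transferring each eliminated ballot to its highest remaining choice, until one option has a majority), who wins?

Eli

Round 1: Eli 17, Gus 12, Dana 5, Ben 0. Ben has the fewest and is eliminated.
Round 2: Eli 17, Gus 12, Dana 5. Dana has the fewest and is eliminated.
Round 3: Eli 22, Gus 12. Eli has a majority.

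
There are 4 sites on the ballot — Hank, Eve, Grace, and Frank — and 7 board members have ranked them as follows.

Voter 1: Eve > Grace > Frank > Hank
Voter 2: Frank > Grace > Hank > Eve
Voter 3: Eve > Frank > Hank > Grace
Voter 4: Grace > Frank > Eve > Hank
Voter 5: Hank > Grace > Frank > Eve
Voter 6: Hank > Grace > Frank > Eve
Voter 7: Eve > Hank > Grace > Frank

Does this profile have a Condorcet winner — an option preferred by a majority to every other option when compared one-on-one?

Head-to-head results (7 voters total):
Hank vs Eve: Eve wins 4–3.
Hank vs Grace: Hank wins 4–3.
Hank vs Frank: Frank wins 4–3.
Eve vs Grace: Grace wins 4–3.
Eve vs Frank: Frank wins 4–3.
Grace vs Frank: Grace wins 5–2.
No candidate beats all others: Hank beats Grace beats Eve beats Hank, a majority cycle.

No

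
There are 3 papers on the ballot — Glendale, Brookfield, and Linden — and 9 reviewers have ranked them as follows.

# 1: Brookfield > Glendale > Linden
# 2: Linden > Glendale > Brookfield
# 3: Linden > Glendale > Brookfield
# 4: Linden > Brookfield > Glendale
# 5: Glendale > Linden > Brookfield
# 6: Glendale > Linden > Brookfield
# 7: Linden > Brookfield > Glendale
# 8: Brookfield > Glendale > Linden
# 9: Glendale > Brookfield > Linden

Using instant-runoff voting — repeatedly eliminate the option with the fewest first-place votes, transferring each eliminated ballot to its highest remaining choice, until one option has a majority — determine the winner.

Glendale

Round 1: Linden 4, Glendale 3, Brookfield 2. Brookfield has the fewest and is eliminated.
Round 2: Glendale 5, Linden 4. Glendale has a majority.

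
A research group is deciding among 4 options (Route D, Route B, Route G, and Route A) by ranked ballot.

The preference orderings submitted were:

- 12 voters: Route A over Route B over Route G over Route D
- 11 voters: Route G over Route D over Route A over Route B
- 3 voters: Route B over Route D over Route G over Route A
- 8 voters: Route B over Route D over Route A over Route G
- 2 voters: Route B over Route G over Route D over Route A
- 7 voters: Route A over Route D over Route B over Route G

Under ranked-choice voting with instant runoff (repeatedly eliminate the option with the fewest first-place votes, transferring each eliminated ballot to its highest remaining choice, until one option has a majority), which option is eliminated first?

Route D

Round 1: Route A 19, Route B 13, Route G 11, Route D 0. Route D has the fewest and is eliminated.
Round 2: Route A 19, Route B 13, Route G 11. Route G has the fewest and is eliminated.
Round 3: Route A 30, Route B 13. Route A has a majority.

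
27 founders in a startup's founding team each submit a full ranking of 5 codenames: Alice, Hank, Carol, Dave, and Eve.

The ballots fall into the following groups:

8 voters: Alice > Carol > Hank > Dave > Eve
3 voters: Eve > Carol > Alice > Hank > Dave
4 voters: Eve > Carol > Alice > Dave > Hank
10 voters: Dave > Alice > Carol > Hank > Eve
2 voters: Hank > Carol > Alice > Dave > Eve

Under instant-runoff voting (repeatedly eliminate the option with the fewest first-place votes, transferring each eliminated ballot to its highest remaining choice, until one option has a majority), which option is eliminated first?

Round 1: Dave 10, Alice 8, Eve 7, Hank 2, Carol 0. Carol has the fewest and is eliminated.
Round 2: Dave 10, Alice 8, Eve 7, Hank 2. Hank has the fewest and is eliminated.
Round 3: Alice 10, Dave 10, Eve 7. Eve has the fewest and is eliminated.
Round 4: Alice 17, Dave 10. Alice has a majority.

Carol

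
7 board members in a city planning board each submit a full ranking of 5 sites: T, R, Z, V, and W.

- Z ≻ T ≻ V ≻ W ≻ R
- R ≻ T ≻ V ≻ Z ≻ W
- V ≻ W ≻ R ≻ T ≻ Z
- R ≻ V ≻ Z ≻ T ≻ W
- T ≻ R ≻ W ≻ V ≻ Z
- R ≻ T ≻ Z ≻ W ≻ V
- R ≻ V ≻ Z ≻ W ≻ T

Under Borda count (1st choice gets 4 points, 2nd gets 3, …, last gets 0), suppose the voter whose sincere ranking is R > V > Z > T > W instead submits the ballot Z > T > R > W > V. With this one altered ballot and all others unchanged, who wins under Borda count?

R

Borda totals with the altered ballot: T 17, R 19, Z 13, V 12, W 9.
The winner is unchanged: still R.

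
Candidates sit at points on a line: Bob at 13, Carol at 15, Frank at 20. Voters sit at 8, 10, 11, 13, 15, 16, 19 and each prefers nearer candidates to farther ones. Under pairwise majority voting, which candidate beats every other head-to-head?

With single-peaked preferences on a line, the Condorcet winner is the candidate closest to the median voter.
The median voter (position 13) is closest to Bob at 13.
Check: Bob vs Frank — voters closer to Bob: 6 of 7.

Bob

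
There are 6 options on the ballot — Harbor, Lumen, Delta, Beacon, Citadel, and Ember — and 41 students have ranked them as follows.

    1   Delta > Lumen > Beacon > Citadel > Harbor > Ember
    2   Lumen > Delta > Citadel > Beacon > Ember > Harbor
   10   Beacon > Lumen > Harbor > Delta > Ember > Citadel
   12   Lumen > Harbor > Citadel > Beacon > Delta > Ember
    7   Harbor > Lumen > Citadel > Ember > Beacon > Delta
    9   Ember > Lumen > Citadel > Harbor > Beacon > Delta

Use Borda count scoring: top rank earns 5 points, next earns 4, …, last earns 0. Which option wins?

Lumen

Borda scores:
  Harbor: 1 + 2·0 + 10·3 + 12·4 + 7·5 + 9·2 = 132
  Lumen: 4 + 2·5 + 10·4 + 12·5 + 7·4 + 9·4 = 178
  Delta: 5 + 2·4 + 10·2 + 12·1 + 7·0 + 9·0 = 45
  Beacon: 3 + 2·2 + 10·5 + 12·2 + 7·1 + 9·1 = 97
  Citadel: 2 + 2·3 + 10·0 + 12·3 + 7·3 + 9·3 = 92
  Ember: 0 + 2·1 + 10·1 + 12·0 + 7·2 + 9·5 = 71
Lumen has the highest total.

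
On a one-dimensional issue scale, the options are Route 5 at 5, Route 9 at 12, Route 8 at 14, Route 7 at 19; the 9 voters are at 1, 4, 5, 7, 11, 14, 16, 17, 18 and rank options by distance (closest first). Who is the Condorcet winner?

With single-peaked preferences on a line, the Condorcet winner is the candidate closest to the median voter.
The median voter (position 11) is closest to Route 9 at 12.
Check: Route 9 vs Route 5 — voters closer to Route 9: 5 of 9.

Route 9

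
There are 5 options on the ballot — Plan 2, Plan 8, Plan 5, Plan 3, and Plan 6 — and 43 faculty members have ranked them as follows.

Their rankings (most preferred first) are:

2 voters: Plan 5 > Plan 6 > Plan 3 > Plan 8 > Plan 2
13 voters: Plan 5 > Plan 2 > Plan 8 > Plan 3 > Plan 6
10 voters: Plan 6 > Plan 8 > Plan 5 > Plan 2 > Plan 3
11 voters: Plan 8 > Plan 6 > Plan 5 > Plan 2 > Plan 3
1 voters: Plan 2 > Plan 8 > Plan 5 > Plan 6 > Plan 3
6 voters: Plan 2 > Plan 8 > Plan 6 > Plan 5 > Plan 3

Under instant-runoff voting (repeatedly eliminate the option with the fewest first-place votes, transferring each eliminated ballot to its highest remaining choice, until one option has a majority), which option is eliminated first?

Plan 3

Round 1: Plan 5 15, Plan 8 11, Plan 6 10, Plan 2 7, Plan 3 0. Plan 3 has the fewest and is eliminated.
Round 2: Plan 5 15, Plan 8 11, Plan 6 10, Plan 2 7. Plan 2 has the fewest and is eliminated.
Round 3: Plan 8 18, Plan 5 15, Plan 6 10. Plan 6 has the fewest and is eliminated.
Round 4: Plan 8 28, Plan 5 15. Plan 8 has a majority.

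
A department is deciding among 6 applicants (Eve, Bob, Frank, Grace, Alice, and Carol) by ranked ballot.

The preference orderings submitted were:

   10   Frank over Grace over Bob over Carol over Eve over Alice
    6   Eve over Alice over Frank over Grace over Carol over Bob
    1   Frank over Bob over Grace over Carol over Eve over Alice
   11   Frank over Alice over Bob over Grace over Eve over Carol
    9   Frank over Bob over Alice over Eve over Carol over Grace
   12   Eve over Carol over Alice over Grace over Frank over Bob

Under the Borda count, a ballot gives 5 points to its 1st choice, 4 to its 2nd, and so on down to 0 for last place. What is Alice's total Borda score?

131

Borda scores:
  Eve: 10·1 + 6·5 + 1 + 11·1 + 9·2 + 12·5 = 130
  Bob: 10·3 + 6·0 + 4 + 11·3 + 9·4 + 12·0 = 103
  Frank: 10·5 + 6·3 + 5 + 11·5 + 9·5 + 12·1 = 185
  Grace: 10·4 + 6·2 + 3 + 11·2 + 9·0 + 12·2 = 101
  Alice: 10·0 + 6·4 + 0 + 11·4 + 9·3 + 12·3 = 131
  Carol: 10·2 + 6·1 + 2 + 11·0 + 9·1 + 12·4 = 85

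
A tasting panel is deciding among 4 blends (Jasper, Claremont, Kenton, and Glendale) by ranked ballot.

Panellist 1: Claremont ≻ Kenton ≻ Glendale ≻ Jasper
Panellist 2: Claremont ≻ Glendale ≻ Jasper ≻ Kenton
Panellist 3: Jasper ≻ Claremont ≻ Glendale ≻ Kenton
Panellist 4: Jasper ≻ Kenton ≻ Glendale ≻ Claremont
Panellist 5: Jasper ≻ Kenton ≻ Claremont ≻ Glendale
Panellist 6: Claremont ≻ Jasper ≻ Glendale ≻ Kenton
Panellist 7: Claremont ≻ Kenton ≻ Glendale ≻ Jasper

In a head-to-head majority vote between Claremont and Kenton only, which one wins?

Ballots ranking Claremont above Kenton: 5.
Ballots ranking Kenton above Claremont: 2.
Claremont wins the head-to-head, 5–2.

Claremont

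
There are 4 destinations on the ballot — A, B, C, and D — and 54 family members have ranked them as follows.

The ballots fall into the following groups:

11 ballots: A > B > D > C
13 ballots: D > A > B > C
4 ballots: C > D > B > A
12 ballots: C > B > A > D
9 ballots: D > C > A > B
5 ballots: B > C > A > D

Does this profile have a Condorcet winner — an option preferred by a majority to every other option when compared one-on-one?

No

Head-to-head results (54 voters total):
A vs B: A wins 33–21.
A vs C: C wins 30–24.
A vs D: A wins 28–26.
B vs C: B wins 29–25.
B vs D: B wins 28–26.
C vs D: D wins 33–21.
No candidate beats all others: A beats B beats C beats A, a majority cycle.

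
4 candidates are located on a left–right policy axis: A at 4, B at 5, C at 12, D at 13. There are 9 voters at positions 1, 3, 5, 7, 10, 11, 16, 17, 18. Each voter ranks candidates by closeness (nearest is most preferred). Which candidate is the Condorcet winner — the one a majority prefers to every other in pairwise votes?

With single-peaked preferences on a line, the Condorcet winner is the candidate closest to the median voter.
The median voter (position 10) is closest to C at 12.
Check: C vs B — voters closer to C: 5 of 9.

C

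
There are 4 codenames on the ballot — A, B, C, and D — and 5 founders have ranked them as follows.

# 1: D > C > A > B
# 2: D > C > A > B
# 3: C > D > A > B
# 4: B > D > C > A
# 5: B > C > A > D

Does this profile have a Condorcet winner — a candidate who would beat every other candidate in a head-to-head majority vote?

Head-to-head results (5 voters total):
A vs B: A wins 3–2.
A vs C: C wins 5–0.
A vs D: D wins 4–1.
B vs C: C wins 3–2.
B vs D: D wins 3–2.
C vs D: D wins 3–2.
D beats each rival — A (4–1), B (3–2), C (3–2) — so D is the Condorcet winner.

Yes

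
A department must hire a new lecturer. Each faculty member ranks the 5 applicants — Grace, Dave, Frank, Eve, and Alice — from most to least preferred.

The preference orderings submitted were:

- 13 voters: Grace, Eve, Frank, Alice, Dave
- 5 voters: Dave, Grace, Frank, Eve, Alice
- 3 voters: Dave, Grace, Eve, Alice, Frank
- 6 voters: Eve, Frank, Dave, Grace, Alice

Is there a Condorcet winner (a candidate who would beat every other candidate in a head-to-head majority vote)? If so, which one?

No Condorcet winner

Head-to-head results (27 voters total):
Grace vs Dave: Dave wins 14–13.
Grace vs Frank: Grace wins 21–6.
Grace vs Eve: Grace wins 21–6.
Grace vs Alice: Grace wins 27–0.
Dave vs Frank: Frank wins 19–8.
Dave vs Eve: Eve wins 19–8.
Dave vs Alice: Dave wins 14–13.
Frank vs Eve: Eve wins 22–5.
Frank vs Alice: Frank wins 24–3.
Eve vs Alice: Eve wins 27–0.
No candidate beats all others: Grace beats Frank beats Dave beats Grace, a majority cycle.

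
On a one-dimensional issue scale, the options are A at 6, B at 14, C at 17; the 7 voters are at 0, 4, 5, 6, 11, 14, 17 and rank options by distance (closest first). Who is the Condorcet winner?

A

With single-peaked preferences on a line, the Condorcet winner is the candidate closest to the median voter.
The median voter (position 6) is closest to A at 6.
Check: A vs B — voters closer to A: 4 of 7.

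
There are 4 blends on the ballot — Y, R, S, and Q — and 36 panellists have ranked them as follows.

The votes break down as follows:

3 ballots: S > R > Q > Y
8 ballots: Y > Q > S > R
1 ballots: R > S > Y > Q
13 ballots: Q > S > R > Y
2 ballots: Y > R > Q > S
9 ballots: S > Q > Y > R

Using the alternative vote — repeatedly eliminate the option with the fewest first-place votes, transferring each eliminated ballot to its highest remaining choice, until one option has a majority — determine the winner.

Q

Round 1: Q 13, S 12, Y 10, R 1. R has the fewest and is eliminated.
Round 2: S 13, Q 13, Y 10. Y has the fewest and is eliminated.
Round 3: Q 23, S 13. Q has a majority.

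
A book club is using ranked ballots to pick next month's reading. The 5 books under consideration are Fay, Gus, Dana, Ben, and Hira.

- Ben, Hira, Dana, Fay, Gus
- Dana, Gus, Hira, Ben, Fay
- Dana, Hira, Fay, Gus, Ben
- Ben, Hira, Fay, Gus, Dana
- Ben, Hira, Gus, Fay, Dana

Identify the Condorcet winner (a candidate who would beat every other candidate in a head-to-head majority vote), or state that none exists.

Ben

Head-to-head results (5 voters total):
Fay vs Gus: Fay wins 3–2.
Fay vs Dana: Dana wins 3–2.
Fay vs Ben: Ben wins 4–1.
Fay vs Hira: Hira wins 5–0.
Gus vs Dana: Dana wins 3–2.
Gus vs Ben: Ben wins 3–2.
Gus vs Hira: Hira wins 4–1.
Dana vs Ben: Ben wins 3–2.
Dana vs Hira: Hira wins 3–2.
Ben vs Hira: Ben wins 3–2.
Ben beats each rival — Fay (4–1), Gus (3–2), Dana (3–2), Hira (3–2) — so Ben is the Condorcet winner.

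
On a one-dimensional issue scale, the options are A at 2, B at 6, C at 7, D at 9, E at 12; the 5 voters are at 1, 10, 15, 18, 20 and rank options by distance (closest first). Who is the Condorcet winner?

E

With single-peaked preferences on a line, the Condorcet winner is the candidate closest to the median voter.
The median voter (position 15) is closest to E at 12.
Check: E vs D — voters closer to E: 3 of 5.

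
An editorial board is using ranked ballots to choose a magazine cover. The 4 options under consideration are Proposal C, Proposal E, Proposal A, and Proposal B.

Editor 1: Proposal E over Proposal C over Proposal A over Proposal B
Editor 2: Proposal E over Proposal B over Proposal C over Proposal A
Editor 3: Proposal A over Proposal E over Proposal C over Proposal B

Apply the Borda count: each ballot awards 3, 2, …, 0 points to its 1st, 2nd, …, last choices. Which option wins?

Proposal E

Borda scores:
  Proposal C: 2 + 1 + 1 = 4
  Proposal E: 3 + 3 + 2 = 8
  Proposal A: 1 + 0 + 3 = 4
  Proposal B: 0 + 2 + 0 = 2
Proposal E has the highest total.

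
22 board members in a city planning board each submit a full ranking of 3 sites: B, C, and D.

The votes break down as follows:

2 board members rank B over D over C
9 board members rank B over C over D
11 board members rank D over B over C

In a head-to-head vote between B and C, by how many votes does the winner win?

22

Ballots ranking B above C: 2+9+11 = 22.
Ballots ranking C above B: 0.
B wins 22–0, a margin of 22.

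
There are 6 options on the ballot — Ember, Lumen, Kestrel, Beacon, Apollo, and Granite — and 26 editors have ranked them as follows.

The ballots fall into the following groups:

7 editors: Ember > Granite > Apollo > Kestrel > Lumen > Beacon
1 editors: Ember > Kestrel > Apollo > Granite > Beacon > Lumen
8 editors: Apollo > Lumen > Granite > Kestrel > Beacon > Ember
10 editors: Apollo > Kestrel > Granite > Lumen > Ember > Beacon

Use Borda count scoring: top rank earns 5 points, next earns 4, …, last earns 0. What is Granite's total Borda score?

84

Borda scores:
  Ember: 7·5 + 5 + 8·0 + 10·1 = 50
  Lumen: 7·1 + 0 + 8·4 + 10·2 = 59
  Kestrel: 7·2 + 4 + 8·2 + 10·4 = 74
  Beacon: 7·0 + 1 + 8·1 + 10·0 = 9
  Apollo: 7·3 + 3 + 8·5 + 10·5 = 114
  Granite: 7·4 + 2 + 8·3 + 10·3 = 84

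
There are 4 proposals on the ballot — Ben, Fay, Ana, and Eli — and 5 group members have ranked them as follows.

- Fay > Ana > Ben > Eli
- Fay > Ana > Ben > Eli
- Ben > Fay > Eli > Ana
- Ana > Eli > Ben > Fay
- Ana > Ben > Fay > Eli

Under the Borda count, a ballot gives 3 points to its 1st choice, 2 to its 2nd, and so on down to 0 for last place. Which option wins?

Ana

Borda scores:
  Ben: 1 + 1 + 3 + 1 + 2 = 8
  Fay: 3 + 3 + 2 + 0 + 1 = 9
  Ana: 2 + 2 + 0 + 3 + 3 = 10
  Eli: 0 + 0 + 1 + 2 + 0 = 3
Ana has the highest total.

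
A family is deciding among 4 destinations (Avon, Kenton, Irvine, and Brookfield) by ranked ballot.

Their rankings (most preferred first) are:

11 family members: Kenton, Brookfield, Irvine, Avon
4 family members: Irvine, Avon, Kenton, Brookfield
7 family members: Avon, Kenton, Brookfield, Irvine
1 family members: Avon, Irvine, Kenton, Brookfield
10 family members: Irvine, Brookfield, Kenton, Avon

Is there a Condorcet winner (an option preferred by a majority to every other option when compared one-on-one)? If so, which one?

Head-to-head results (33 voters total):
Avon vs Kenton: Kenton wins 21–12.
Avon vs Irvine: Irvine wins 25–8.
Avon vs Brookfield: Brookfield wins 21–12.
Kenton vs Irvine: Kenton wins 18–15.
Kenton vs Brookfield: Kenton wins 23–10.
Irvine vs Brookfield: Brookfield wins 18–15.
Kenton beats each rival — Avon (21–12), Irvine (18–15), Brookfield (23–10) — so Kenton is the Condorcet winner.

Kenton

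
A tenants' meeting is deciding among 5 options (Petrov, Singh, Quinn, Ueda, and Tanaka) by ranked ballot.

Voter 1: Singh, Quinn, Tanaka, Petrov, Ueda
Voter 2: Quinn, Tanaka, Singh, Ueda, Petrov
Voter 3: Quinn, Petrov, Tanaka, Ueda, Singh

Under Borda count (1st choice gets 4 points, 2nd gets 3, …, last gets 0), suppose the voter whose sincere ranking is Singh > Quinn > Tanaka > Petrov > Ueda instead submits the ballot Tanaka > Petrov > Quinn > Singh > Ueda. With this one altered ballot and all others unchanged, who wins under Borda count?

Borda totals with the altered ballot: Petrov 6, Singh 3, Quinn 10, Ueda 2, Tanaka 9.
The winner is unchanged: still Quinn.

Quinn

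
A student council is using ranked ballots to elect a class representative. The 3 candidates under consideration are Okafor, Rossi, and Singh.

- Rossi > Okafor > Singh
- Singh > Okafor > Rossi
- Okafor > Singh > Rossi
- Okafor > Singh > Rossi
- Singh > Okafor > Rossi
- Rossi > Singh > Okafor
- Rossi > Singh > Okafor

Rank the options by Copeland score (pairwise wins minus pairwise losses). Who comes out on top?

Singh

Pairwise results:
  Okafor vs Rossi: Okafor wins 4–3.
  Okafor vs Singh: Singh wins 4–3.
  Rossi vs Singh: Singh wins 4–3.
Copeland scores (wins − losses):
  Okafor: 1 − 1 = 0
  Rossi: 0 − 2 = -2
  Singh: 2 − 0 = 2
Singh has the best Copeland score.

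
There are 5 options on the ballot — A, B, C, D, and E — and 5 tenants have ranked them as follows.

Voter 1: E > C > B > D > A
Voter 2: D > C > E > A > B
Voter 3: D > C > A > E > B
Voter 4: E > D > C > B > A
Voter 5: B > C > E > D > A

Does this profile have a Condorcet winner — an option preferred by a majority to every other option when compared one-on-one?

Head-to-head results (5 voters total):
A vs B: B wins 3–2.
A vs C: C wins 5–0.
A vs D: D wins 5–0.
A vs E: E wins 4–1.
B vs C: C wins 4–1.
B vs D: D wins 3–2.
B vs E: E wins 4–1.
C vs D: D wins 3–2.
C vs E: C wins 3–2.
D vs E: E wins 3–2.
No candidate beats all others: C beats E beats D beats C, a majority cycle.

No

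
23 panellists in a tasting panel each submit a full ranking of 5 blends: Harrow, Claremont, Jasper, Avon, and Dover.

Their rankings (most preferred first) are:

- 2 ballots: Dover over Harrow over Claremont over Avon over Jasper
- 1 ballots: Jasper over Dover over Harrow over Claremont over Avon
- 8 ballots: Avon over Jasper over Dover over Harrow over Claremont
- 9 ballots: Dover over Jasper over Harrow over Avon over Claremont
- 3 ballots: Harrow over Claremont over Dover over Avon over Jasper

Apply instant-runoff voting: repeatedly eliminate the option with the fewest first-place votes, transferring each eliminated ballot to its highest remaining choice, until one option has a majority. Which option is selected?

Dover

Round 1: Dover 11, Avon 8, Harrow 3, Jasper 1, Claremont 0. Claremont has the fewest and is eliminated.
Round 2: Dover 11, Avon 8, Harrow 3, Jasper 1. Jasper has the fewest and is eliminated.
Round 3: Dover 12, Avon 8, Harrow 3. Dover has a majority.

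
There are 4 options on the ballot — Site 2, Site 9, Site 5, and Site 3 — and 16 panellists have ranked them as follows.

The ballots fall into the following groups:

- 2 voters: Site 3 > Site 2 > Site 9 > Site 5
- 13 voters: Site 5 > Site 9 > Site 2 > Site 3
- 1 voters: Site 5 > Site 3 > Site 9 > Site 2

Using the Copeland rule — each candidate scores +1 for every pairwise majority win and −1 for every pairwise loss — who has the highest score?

Site 5

Pairwise results:
  Site 2 vs Site 9: Site 9 wins 14–2.
  Site 2 vs Site 5: Site 5 wins 14–2.
  Site 2 vs Site 3: Site 2 wins 13–3.
  Site 9 vs Site 5: Site 5 wins 14–2.
  Site 9 vs Site 3: Site 9 wins 13–3.
  Site 5 vs Site 3: Site 5 wins 14–2.
Copeland scores (wins − losses):
  Site 2: 1 − 2 = -1
  Site 9: 2 − 1 = 1
  Site 5: 3 − 0 = 3
  Site 3: 0 − 3 = -3
Site 5 has the best Copeland score.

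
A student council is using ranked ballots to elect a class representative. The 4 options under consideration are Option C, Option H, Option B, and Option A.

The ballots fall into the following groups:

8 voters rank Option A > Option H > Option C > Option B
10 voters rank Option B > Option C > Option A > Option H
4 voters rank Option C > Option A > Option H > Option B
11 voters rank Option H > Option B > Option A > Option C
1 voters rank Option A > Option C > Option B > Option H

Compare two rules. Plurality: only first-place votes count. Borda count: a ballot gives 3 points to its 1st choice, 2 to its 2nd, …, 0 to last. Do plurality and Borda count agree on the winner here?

No

Plurality first-place counts: Option C 4, Option H 11, Option B 10, Option A 9 → Option H.
Borda totals: Option C 42, Option H 53, Option B 53, Option A 56 → Option A.
The two rules disagree: plurality picks Option H, Borda picks Option A.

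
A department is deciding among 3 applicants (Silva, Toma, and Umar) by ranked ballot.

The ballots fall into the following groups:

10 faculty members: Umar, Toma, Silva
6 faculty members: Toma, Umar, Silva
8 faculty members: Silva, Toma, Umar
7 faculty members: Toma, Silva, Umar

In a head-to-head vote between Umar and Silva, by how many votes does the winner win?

1

Ballots ranking Umar above Silva: 10+6 = 16.
Ballots ranking Silva above Umar: 8+7 = 15.
Umar wins 16–15, a margin of 1.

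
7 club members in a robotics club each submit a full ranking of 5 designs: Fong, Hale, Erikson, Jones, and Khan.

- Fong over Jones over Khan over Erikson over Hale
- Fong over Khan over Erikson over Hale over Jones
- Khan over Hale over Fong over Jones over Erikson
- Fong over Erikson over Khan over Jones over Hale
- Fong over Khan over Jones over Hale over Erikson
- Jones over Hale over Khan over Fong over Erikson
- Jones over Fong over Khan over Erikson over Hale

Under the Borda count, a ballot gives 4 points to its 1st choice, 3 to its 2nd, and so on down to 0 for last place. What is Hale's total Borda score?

Borda scores:
  Fong: 4 + 4 + 2 + 4 + 4 + 1 + 3 = 22
  Hale: 0 + 1 + 3 + 0 + 1 + 3 + 0 = 8
  Erikson: 1 + 2 + 0 + 3 + 0 + 0 + 1 = 7
  Jones: 3 + 0 + 1 + 1 + 2 + 4 + 4 = 15
  Khan: 2 + 3 + 4 + 2 + 3 + 2 + 2 = 18

8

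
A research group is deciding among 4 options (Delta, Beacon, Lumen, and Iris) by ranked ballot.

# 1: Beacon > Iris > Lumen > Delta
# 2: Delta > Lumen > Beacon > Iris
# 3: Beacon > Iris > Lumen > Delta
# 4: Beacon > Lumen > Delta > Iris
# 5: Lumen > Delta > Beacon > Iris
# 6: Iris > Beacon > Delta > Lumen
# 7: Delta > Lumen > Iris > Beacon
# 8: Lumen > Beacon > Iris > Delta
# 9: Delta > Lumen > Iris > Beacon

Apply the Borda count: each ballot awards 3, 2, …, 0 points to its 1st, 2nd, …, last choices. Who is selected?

Borda scores:
  Delta: 0 + 3 + 0 + 1 + 2 + 1 + 3 + 0 + 3 = 13
  Beacon: 3 + 1 + 3 + 3 + 1 + 2 + 0 + 2 + 0 = 15
  Lumen: 1 + 2 + 1 + 2 + 3 + 0 + 2 + 3 + 2 = 16
  Iris: 2 + 0 + 2 + 0 + 0 + 3 + 1 + 1 + 1 = 10
Lumen has the highest total.

Lumen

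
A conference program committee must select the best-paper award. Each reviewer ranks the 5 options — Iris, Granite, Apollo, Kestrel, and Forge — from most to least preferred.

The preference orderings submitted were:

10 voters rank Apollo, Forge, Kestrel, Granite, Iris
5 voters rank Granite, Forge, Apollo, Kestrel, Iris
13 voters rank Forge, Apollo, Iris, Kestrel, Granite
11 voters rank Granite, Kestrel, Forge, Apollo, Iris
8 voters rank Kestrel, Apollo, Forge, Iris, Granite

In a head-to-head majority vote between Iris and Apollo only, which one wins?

Apollo

Ballots ranking Iris above Apollo: 0.
Ballots ranking Apollo above Iris: 10+5+13+11+8 = 47.
Apollo wins the head-to-head, 47–0.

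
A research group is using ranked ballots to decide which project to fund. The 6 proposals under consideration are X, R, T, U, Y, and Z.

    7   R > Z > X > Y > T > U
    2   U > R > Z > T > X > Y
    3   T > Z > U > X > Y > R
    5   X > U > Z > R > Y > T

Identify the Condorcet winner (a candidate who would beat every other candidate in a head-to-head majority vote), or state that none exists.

Head-to-head results (17 voters total):
X vs R: R wins 9–8.
X vs T: X wins 12–5.
X vs U: X wins 12–5.
X vs Y: X wins 17–0.
X vs Z: Z wins 12–5.
R vs T: R wins 14–3.
R vs U: U wins 10–7.
R vs Y: R wins 14–3.
R vs Z: R wins 9–8.
T vs U: T wins 10–7.
T vs Y: Y wins 12–5.
T vs Z: Z wins 14–3.
U vs Y: U wins 10–7.
U vs Z: Z wins 10–7.
Y vs Z: Z wins 17–0.
No candidate beats all others: X beats U beats R beats X, a majority cycle.

There is no Condorcet winner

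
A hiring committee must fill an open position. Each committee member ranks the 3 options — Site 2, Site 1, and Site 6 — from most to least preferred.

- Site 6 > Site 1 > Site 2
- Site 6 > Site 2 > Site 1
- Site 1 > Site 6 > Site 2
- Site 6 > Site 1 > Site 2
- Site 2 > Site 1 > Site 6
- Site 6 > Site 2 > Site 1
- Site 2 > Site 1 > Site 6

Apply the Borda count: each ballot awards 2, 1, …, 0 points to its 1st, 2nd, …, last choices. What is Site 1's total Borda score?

Borda scores:
  Site 2: 0 + 1 + 0 + 0 + 2 + 1 + 2 = 6
  Site 1: 1 + 0 + 2 + 1 + 1 + 0 + 1 = 6
  Site 6: 2 + 2 + 1 + 2 + 0 + 2 + 0 = 9

6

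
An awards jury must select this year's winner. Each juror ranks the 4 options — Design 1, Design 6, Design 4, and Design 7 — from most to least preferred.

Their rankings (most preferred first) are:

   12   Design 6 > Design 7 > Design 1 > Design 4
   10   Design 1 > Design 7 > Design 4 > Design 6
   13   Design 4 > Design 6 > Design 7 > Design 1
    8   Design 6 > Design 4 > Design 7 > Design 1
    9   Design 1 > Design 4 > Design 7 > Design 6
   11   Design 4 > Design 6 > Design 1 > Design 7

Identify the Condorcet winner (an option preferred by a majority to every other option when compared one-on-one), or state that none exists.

Design 4

Head-to-head results (63 voters total):
Design 1 vs Design 6: Design 6 wins 44–19.
Design 1 vs Design 4: Design 4 wins 32–31.
Design 1 vs Design 7: Design 7 wins 33–30.
Design 6 vs Design 4: Design 4 wins 43–20.
Design 6 vs Design 7: Design 6 wins 44–19.
Design 4 vs Design 7: Design 4 wins 41–22.
Design 4 beats each rival — Design 1 (32–31), Design 6 (43–20), Design 7 (41–22) — so Design 4 is the Condorcet winner.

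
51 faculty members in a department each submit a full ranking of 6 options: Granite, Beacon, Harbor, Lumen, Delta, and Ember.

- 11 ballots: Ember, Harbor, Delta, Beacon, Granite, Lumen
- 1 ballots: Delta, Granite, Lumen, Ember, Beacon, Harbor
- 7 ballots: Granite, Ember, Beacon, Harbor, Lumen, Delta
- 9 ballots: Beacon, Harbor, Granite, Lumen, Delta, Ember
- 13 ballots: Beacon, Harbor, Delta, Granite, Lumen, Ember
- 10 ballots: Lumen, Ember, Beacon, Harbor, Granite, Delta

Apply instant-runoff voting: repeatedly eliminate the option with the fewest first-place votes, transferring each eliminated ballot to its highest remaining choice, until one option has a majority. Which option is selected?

Round 1: Beacon 22, Ember 11, Lumen 10, Granite 7, Delta 1, Harbor 0. Harbor has the fewest and is eliminated.
Round 2: Beacon 22, Ember 11, Lumen 10, Granite 7, Delta 1. Delta has the fewest and is eliminated.
Round 3: Beacon 22, Ember 11, Lumen 10, Granite 8. Granite has the fewest and is eliminated.
Round 4: Beacon 22, Ember 18, Lumen 11. Lumen has the fewest and is eliminated.
Round 5: Ember 29, Beacon 22. Ember has a majority.

Ember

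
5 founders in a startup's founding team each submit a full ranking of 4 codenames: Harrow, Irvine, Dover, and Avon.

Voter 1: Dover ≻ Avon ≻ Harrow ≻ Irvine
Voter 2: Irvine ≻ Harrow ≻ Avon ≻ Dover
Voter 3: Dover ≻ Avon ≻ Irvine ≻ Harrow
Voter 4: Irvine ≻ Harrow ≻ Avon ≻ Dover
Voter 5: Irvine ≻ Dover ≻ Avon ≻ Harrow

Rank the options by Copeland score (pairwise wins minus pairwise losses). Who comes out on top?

Pairwise results:
  Harrow vs Irvine: Irvine wins 4–1.
  Harrow vs Dover: Dover wins 3–2.
  Harrow vs Avon: Avon wins 3–2.
  Irvine vs Dover: Irvine wins 3–2.
  Irvine vs Avon: Irvine wins 3–2.
  Dover vs Avon: Dover wins 3–2.
Copeland scores (wins − losses):
  Harrow: 0 − 3 = -3
  Irvine: 3 − 0 = 3
  Dover: 2 − 1 = 1
  Avon: 1 − 2 = -1
Irvine has the best Copeland score.

Irvine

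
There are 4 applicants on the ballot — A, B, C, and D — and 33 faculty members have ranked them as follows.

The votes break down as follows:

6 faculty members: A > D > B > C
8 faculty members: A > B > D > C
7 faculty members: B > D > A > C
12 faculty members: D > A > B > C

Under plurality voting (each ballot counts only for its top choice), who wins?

A

First-place vote totals:
  A: 14
  B: 7
  C: 0
  D: 12
A has the most first-place votes.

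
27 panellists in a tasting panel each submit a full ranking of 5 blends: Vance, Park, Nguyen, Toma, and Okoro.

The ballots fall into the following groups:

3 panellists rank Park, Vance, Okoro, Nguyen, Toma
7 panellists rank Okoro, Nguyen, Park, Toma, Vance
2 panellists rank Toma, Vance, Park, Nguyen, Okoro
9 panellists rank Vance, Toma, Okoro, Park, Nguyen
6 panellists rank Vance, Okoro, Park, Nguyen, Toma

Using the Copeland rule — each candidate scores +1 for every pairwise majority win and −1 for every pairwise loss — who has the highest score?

Pairwise results:
  Vance vs Park: Vance wins 17–10.
  Vance vs Nguyen: Vance wins 20–7.
  Vance vs Toma: Vance wins 18–9.
  Vance vs Okoro: Vance wins 20–7.
  Park vs Nguyen: Park wins 20–7.
  Park vs Toma: Park wins 16–11.
  Park vs Okoro: Okoro wins 22–5.
  Nguyen vs Toma: Nguyen wins 16–11.
  Nguyen vs Okoro: Okoro wins 25–2.
  Toma vs Okoro: Okoro wins 16–11.
Copeland scores (wins − losses):
  Vance: 4 − 0 = 4
  Park: 2 − 2 = 0
  Nguyen: 1 − 3 = -2
  Toma: 0 − 4 = -4
  Okoro: 3 − 1 = 2
Vance has the best Copeland score.

Vance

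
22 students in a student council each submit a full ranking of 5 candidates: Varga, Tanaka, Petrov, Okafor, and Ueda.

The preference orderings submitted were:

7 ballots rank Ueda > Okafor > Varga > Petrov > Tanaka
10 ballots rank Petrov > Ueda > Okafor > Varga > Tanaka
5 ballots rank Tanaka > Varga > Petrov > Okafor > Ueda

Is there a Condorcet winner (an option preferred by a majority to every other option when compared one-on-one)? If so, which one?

Head-to-head results (22 voters total):
Varga vs Tanaka: Varga wins 17–5.
Varga vs Petrov: Varga wins 12–10.
Varga vs Okafor: Okafor wins 17–5.
Varga vs Ueda: Ueda wins 17–5.
Tanaka vs Petrov: Petrov wins 17–5.
Tanaka vs Okafor: Okafor wins 17–5.
Tanaka vs Ueda: Ueda wins 17–5.
Petrov vs Okafor: Petrov wins 15–7.
Petrov vs Ueda: Petrov wins 15–7.
Okafor vs Ueda: Ueda wins 17–5.
No candidate beats all others: Varga beats Petrov beats Okafor beats Varga, a majority cycle.

There is no Condorcet winner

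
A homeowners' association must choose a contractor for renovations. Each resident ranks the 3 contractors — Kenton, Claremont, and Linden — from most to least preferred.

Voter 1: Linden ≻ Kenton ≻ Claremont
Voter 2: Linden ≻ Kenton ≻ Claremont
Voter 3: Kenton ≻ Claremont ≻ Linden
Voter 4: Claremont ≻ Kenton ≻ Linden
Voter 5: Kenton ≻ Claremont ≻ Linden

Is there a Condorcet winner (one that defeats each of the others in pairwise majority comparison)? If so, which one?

Head-to-head results (5 voters total):
Kenton vs Claremont: Kenton wins 4–1.
Kenton vs Linden: Kenton wins 3–2.
Claremont vs Linden: Claremont wins 3–2.
Kenton beats each rival — Claremont (4–1), Linden (3–2) — so Kenton is the Condorcet winner.

Kenton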